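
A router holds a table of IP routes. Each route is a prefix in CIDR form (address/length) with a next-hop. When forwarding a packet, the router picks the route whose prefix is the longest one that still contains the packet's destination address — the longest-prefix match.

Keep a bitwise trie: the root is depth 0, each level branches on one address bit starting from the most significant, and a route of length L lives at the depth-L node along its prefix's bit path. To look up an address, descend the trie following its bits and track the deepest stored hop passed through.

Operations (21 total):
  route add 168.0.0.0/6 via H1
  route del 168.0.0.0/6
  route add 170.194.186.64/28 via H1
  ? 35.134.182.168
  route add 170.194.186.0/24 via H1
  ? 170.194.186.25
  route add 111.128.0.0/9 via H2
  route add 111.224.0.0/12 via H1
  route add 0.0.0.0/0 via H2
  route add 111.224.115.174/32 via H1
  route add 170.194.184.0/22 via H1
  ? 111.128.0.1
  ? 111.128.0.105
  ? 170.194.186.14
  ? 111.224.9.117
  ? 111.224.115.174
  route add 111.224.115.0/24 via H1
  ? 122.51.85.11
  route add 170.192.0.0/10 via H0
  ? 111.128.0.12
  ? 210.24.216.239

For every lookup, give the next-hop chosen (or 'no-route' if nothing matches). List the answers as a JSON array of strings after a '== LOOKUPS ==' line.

Apply in order:
  + 168.0.0.0/6 (H1) depth=6
  - 168.0.0.0/6 clear@6
  + 170.194.186.64/28 (H1) depth=28
  lookup 35.134.182.168: bits ε walk d0:- -> no-route
  + 170.194.186.0/24 (H1) depth=24
  lookup 170.194.186.25: bits 1010101011000010101110100 walk d0:-→d1:-→d2:-→d3:-→d4:-→d5:-→d6:-→d7:-→d8:-→d9:-→d10:-→d11:-→d12:-→d13:-→d14:-→d15:-→d16:-→d17:-→d18:-→d19:-→d20:-→d21:-→d22:-→d23:-→d24:H1→d25:- -> H1
  + 111.128.0.0/9 (H2) depth=9
  + 111.224.0.0/12 (H1) depth=12
  + 0.0.0.0/0 (H2) depth=0
  + 111.224.115.174/32 (H1) depth=32
  + 170.194.184.0/22 (H1) depth=22
  lookup 111.128.0.1: bits 011011111 walk d0:H2→d1:-→d2:-→d3:-→d4:-→d5:-→d6:-→d7:-→d8:-→d9:H2 -> H2
  lookup 111.128.0.105: bits 011011111 walk d0:H2→d1:-→d2:-→d3:-→d4:-→d5:-→d6:-→d7:-→d8:-→d9:H2 -> H2
  lookup 170.194.186.14: bits 1010101011000010101110100 walk d0:H2→d1:-→d2:-→d3:-→d4:-→d5:-→d6:-→d7:-→d8:-→d9:-→d10:-→d11:-→d12:-→d13:-→d14:-→d15:-→d16:-→d17:-→d18:-→d19:-→d20:-→d21:-→d22:H1→d23:-→d24:H1→d25:- -> H1
  lookup 111.224.9.117: bits 01101111111000000 walk d0:H2→d1:-→d2:-→d3:-→d4:-→d5:-→d6:-→d7:-→d8:-→d9:H2→d10:-→d11:-→d12:H1→d13:-→d14:-→d15:-→d16:-→d17:- -> H1
  lookup 111.224.115.174: bits 01101111111000000111001110101110 walk d0:H2→d1:-→d2:-→d3:-→d4:-→d5:-→d6:-→d7:-→d8:-→d9:H2→d10:-→d11:-→d12:H1→d13:-→d14:-→d15:-→d16:-→d17:-→d18:-→d19:-→d20:-→d21:-→d22:-→d23:-→d24:-→d25:-→d26:-→d27:-→d28:-→d29:-→d30:-→d31:-→d32:H1 -> H1
  + 111.224.115.0/24 (H1) depth=24
  lookup 122.51.85.11: bits 011 walk d0:H2→d1:-→d2:-→d3:- -> H2
  + 170.192.0.0/10 (H0) depth=10
  lookup 111.128.0.12: bits 011011111 walk d0:H2→d1:-→d2:-→d3:-→d4:-→d5:-→d6:-→d7:-→d8:-→d9:H2 -> H2
  lookup 210.24.216.239: bits 1 walk d0:H2→d1:- -> H2

== LOOKUPS ==
["no-route","H1","H2","H2","H1","H1","H1","H2","H2","H2"]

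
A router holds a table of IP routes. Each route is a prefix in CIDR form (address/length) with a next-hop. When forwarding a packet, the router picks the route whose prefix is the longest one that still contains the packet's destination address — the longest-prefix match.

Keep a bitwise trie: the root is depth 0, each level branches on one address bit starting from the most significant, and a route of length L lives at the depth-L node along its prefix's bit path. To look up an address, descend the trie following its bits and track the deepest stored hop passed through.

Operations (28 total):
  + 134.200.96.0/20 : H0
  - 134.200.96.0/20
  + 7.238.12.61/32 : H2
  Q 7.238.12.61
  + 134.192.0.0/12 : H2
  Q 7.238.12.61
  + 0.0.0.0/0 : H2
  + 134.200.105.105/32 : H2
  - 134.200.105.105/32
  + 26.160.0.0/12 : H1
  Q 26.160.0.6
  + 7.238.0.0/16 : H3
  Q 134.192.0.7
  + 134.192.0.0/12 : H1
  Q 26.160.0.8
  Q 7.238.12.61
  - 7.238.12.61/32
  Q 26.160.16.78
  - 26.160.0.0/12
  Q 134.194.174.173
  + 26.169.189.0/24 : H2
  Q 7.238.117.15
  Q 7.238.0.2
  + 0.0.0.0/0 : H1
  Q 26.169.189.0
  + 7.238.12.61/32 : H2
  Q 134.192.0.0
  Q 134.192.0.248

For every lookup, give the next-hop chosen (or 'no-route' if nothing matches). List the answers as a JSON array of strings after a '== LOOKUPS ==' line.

Process each operation:
  add 134.200.96.0/20 -> H0 at depth 20
  del 134.200.96.0/20 (clear depth 20)
  add 7.238.12.61/32 -> H2 at depth 32
  lookup 7.238.12.61: bits 00000111111011100000110000111101 walk d0:-→d1:-→d2:-→d3:-→d4:-→d5:-→d6:-→d7:-→d8:-→d9:-→d10:-→d11:-→d12:-→d13:-→d14:-→d15:-→d16:-→d17:-→d18:-→d19:-→d20:-→d21:-→d22:-→d23:-→d24:-→d25:-→d26:-→d27:-→d28:-→d29:-→d30:-→d31:-→d32:H2 -> H2
  add 134.192.0.0/12 -> H2 at depth 12
  lookup 7.238.12.61: bits 00000111111011100000110000111101 walk d0:-→d1:-→d2:-→d3:-→d4:-→d5:-→d6:-→d7:-→d8:-→d9:-→d10:-→d11:-→d12:-→d13:-→d14:-→d15:-→d16:-→d17:-→d18:-→d19:-→d20:-→d21:-→d22:-→d23:-→d24:-→d25:-→d26:-→d27:-→d28:-→d29:-→d30:-→d31:-→d32:H2 -> H2
  add 0.0.0.0/0 -> H2 at depth 0
  add 134.200.105.105/32 -> H2 at depth 32
  del 134.200.105.105/32 (clear depth 32)
  add 26.160.0.0/12 -> H1 at depth 12
  lookup 26.160.0.6: bits 000110101010 walk d0:H2→d1:-→d2:-→d3:-→d4:-→d5:-→d6:-→d7:-→d8:-→d9:-→d10:-→d11:-→d12:H1 -> H1
  add 7.238.0.0/16 -> H3 at depth 16
  lookup 134.192.0.7: bits 100001101100 walk d0:H2→d1:-→d2:-→d3:-→d4:-→d5:-→d6:-→d7:-→d8:-→d9:-→d10:-→d11:-→d12:H2 -> H2
  add 134.192.0.0/12 -> H1 at depth 12
  lookup 26.160.0.8: bits 000110101010 walk d0:H2→d1:-→d2:-→d3:-→d4:-→d5:-→d6:-→d7:-→d8:-→d9:-→d10:-→d11:-→d12:H1 -> H1
  lookup 7.238.12.61: bits 00000111111011100000110000111101 walk d0:H2→d1:-→d2:-→d3:-→d4:-→d5:-→d6:-→d7:-→d8:-→d9:-→d10:-→d11:-→d12:-→d13:-→d14:-→d15:-→d16:H3→d17:-→d18:-→d19:-→d20:-→d21:-→d22:-→d23:-→d24:-→d25:-→d26:-→d27:-→d28:-→d29:-→d30:-→d31:-→d32:H2 -> H2
  del 7.238.12.61/32 (clear depth 32)
  lookup 26.160.16.78: bits 000110101010 walk d0:H2→d1:-→d2:-→d3:-→d4:-→d5:-→d6:-→d7:-→d8:-→d9:-→d10:-→d11:-→d12:H1 -> H1
  del 26.160.0.0/12 (clear depth 12)
  lookup 134.194.174.173: bits 100001101100 walk d0:H2→d1:-→d2:-→d3:-→d4:-→d5:-→d6:-→d7:-→d8:-→d9:-→d10:-→d11:-→d12:H1 -> H1
  add 26.169.189.0/24 -> H2 at depth 24
  lookup 7.238.117.15: bits 00000111111011100 walk d0:H2→d1:-→d2:-→d3:-→d4:-→d5:-→d6:-→d7:-→d8:-→d9:-→d10:-→d11:-→d12:-→d13:-→d14:-→d15:-→d16:H3→d17:- -> H3
  lookup 7.238.0.2: bits 00000111111011100000 walk d0:H2→d1:-→d2:-→d3:-→d4:-→d5:-→d6:-→d7:-→d8:-→d9:-→d10:-→d11:-→d12:-→d13:-→d14:-→d15:-→d16:H3→d17:-→d18:-→d19:-→d20:- -> H3
  add 0.0.0.0/0 -> H1 at depth 0
  lookup 26.169.189.0: bits 000110101010100110111101 walk d0:H1→d1:-→d2:-→d3:-→d4:-→d5:-→d6:-→d7:-→d8:-→d9:-→d10:-→d11:-→d12:-→d13:-→d14:-→d15:-→d16:-→d17:-→d18:-→d19:-→d20:-→d21:-→d22:-→d23:-→d24:H2 -> H2
  add 7.238.12.61/32 -> H2 at depth 32
  lookup 134.192.0.0: bits 100001101100 walk d0:H1→d1:-→d2:-→d3:-→d4:-→d5:-→d6:-→d7:-→d8:-→d9:-→d10:-→d11:-→d12:H1 -> H1
  lookup 134.192.0.248: bits 100001101100 walk d0:H1→d1:-→d2:-→d3:-→d4:-→d5:-→d6:-→d7:-→d8:-→d9:-→d10:-→d11:-→d12:H1 -> H1

== LOOKUPS ==
["H2","H2","H1","H2","H1","H2","H1","H1","H3","H3","H2","H1","H1"]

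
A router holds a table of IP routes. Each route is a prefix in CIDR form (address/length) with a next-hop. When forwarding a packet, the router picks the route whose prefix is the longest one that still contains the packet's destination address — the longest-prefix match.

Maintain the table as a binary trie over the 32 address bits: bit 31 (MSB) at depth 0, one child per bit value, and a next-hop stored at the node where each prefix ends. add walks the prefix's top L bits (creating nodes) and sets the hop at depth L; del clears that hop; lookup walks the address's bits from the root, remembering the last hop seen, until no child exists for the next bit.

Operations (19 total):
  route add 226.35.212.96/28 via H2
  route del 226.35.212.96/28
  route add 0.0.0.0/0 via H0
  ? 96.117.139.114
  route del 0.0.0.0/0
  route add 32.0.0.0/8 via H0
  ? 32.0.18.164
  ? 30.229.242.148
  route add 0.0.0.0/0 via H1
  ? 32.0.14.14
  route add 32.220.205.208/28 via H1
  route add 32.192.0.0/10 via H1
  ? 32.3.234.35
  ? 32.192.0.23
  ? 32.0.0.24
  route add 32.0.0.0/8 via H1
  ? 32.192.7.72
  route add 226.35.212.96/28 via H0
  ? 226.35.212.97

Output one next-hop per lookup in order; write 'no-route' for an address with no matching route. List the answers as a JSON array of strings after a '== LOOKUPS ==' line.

Trace:
  add 226.35.212.96/28 -> H2 at depth 28
  - 226.35.212.96/28 clear@28
  add 0.0.0.0/0 -> H0 at depth 0
  Q 96.117.139.114: descend ε ; hops seen [H0] ; pick H0
  - 0.0.0.0/0 clear@0
  add 32.0.0.0/8 -> H0 at depth 8
  Q 32.0.18.164: descend 00100000 ; hops seen [H0] ; pick H0
  Q 30.229.242.148: descend 00 ; hops seen [∅] ; pick no-route
  add 0.0.0.0/0 -> H1 at depth 0
  Q 32.0.14.14: descend 00100000 ; hops seen [H1,H0] ; pick H0
  add 32.220.205.208/28 -> H1 at depth 28
  add 32.192.0.0/10 -> H1 at depth 10
  Q 32.3.234.35: descend 00100000 ; hops seen [H1,H0] ; pick H0
  Q 32.192.0.23: descend 00100000110 ; hops seen [H1,H0,H1] ; pick H1
  Q 32.0.0.24: descend 00100000 ; hops seen [H1,H0] ; pick H0
  add 32.0.0.0/8 -> H1 at depth 8
  Q 32.192.7.72: descend 00100000110 ; hops seen [H1,H1,H1] ; pick H1
  add 226.35.212.96/28 -> H0 at depth 28
  Q 226.35.212.97: descend 1110001000100011110101000110 ; hops seen [H1,H0] ; pick H0

== LOOKUPS ==
["H0","H0","no-route","H0","H0","H1","H0","H1","H0"]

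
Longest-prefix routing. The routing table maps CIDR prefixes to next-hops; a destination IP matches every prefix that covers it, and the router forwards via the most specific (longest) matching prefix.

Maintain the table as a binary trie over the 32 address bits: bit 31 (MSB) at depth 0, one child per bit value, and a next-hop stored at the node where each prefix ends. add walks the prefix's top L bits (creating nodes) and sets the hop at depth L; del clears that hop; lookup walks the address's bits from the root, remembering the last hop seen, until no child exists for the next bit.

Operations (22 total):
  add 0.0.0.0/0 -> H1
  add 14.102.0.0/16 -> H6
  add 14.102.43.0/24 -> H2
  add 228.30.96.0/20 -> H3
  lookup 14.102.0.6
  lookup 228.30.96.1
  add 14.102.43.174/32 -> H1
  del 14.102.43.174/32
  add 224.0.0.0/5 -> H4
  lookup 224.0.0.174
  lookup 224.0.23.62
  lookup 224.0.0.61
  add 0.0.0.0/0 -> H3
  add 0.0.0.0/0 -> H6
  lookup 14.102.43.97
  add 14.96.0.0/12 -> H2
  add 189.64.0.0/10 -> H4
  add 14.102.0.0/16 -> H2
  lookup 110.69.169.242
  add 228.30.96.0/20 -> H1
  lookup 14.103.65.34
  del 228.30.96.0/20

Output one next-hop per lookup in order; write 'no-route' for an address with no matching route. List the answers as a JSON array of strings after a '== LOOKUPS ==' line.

Trace:
  + 0.0.0.0/0 (H1) depth=0
  + 14.102.0.0/16 (H6) depth=16
  + 14.102.43.0/24 (H2) depth=24
  + 228.30.96.0/20 (H3) depth=20
  Q 14.102.0.6: descend 000011100110011000 ; hops seen [H1,H6] ; pick H6
  Q 228.30.96.1: descend 11100100000111100110 ; hops seen [H1,H3] ; pick H3
  + 14.102.43.174/32 (H1) depth=32
  del 14.102.43.174/32 (clear depth 32)
  + 224.0.0.0/5 (H4) depth=5
  Q 224.0.0.174: descend 11100 ; hops seen [H1,H4] ; pick H4
  Q 224.0.23.62: descend 11100 ; hops seen [H1,H4] ; pick H4
  Q 224.0.0.61: descend 11100 ; hops seen [H1,H4] ; pick H4
  + 0.0.0.0/0 (H3) depth=0
  + 0.0.0.0/0 (H6) depth=0
  Q 14.102.43.97: descend 000011100110011000101011 ; hops seen [H6,H6,H2] ; pick H2
  + 14.96.0.0/12 (H2) depth=12
  + 189.64.0.0/10 (H4) depth=10
  + 14.102.0.0/16 (H2) depth=16
  Q 110.69.169.242: descend 0 ; hops seen [H6] ; pick H6
  + 228.30.96.0/20 (H1) depth=20
  Q 14.103.65.34: descend 000011100110011 ; hops seen [H6,H2] ; pick H2
  del 228.30.96.0/20 (clear depth 20)

== LOOKUPS ==
["H6","H3","H4","H4","H4","H2","H6","H2"]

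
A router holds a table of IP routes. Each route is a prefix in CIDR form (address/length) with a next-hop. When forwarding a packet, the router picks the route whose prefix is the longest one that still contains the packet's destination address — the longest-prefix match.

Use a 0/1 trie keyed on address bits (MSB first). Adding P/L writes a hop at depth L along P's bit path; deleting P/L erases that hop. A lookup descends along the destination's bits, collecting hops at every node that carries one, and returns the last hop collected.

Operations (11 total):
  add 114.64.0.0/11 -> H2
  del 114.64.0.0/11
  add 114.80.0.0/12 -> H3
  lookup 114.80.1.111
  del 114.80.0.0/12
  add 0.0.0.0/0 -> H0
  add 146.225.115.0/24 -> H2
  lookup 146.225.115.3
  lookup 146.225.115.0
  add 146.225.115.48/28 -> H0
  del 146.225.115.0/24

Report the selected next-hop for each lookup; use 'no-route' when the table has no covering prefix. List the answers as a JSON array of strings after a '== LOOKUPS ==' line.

Process each operation:
  + 114.64.0.0/11 (H2) depth=11
  del 114.64.0.0/11 (clear depth 11)
  + 114.80.0.0/12 (H3) depth=12
  ? 114.80.1.111  path d0:-→d1:-→d2:-→d3:-→d4:-→d5:-→d6:-→d7:-→d8:-→d9:-→d10:-→d11:-→d12:H3  best=H3
  del 114.80.0.0/12 (clear depth 12)
  + 0.0.0.0/0 (H0) depth=0
  + 146.225.115.0/24 (H2) depth=24
  ? 146.225.115.3  path d0:H0→d1:-→d2:-→d3:-→d4:-→d5:-→d6:-→d7:-→d8:-→d9:-→d10:-→d11:-→d12:-→d13:-→d14:-→d15:-→d16:-→d17:-→d18:-→d19:-→d20:-→d21:-→d22:-→d23:-→d24:H2  best=H2
  ? 146.225.115.0  path d0:H0→d1:-→d2:-→d3:-→d4:-→d5:-→d6:-→d7:-→d8:-→d9:-→d10:-→d11:-→d12:-→d13:-→d14:-→d15:-→d16:-→d17:-→d18:-→d19:-→d20:-→d21:-→d22:-→d23:-→d24:H2  best=H2
  + 146.225.115.48/28 (H0) depth=28
  del 146.225.115.0/24 (clear depth 24)

== LOOKUPS ==
["H3","H2","H2"]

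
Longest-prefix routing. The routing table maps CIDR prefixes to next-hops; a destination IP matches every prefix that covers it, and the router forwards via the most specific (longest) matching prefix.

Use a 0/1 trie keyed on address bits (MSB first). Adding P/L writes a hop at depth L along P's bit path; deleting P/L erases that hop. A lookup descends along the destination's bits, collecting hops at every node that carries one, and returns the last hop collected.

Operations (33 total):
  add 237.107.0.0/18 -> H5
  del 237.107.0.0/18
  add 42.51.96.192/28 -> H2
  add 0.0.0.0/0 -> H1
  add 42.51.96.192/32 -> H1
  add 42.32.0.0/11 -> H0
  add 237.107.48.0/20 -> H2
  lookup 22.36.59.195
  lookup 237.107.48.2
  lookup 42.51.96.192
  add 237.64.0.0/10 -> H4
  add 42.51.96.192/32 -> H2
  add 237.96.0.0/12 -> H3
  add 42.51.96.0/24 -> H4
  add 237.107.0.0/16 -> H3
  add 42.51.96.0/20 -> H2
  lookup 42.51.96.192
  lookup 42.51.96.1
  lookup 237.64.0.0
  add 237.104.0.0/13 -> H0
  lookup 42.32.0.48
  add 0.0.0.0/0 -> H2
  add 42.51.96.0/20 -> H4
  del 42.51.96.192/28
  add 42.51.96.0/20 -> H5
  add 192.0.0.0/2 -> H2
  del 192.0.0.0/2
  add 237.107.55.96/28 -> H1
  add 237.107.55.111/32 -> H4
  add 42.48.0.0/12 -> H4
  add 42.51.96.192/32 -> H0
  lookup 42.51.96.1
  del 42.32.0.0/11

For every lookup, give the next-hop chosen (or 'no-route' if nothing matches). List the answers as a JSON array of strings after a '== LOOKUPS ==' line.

Trace:
  + 237.107.0.0/18 (H5) depth=18
  - 237.107.0.0/18 clear@18
  + 42.51.96.192/28 (H2) depth=28
  + 0.0.0.0/0 (H1) depth=0
  + 42.51.96.192/32 (H1) depth=32
  + 42.32.0.0/11 (H0) depth=11
  + 237.107.48.0/20 (H2) depth=20
  Q 22.36.59.195: descend 00 ; hops seen [H1] ; pick H1
  Q 237.107.48.2: descend 11101101011010110011 ; hops seen [H1,H2] ; pick H2
  Q 42.51.96.192: descend 00101010001100110110000011000000 ; hops seen [H1,H0,H2,H1] ; pick H1
  + 237.64.0.0/10 (H4) depth=10
  + 42.51.96.192/32 (H2) depth=32
  + 237.96.0.0/12 (H3) depth=12
  + 42.51.96.0/24 (H4) depth=24
  + 237.107.0.0/16 (H3) depth=16
  + 42.51.96.0/20 (H2) depth=20
  Q 42.51.96.192: descend 00101010001100110110000011000000 ; hops seen [H1,H0,H2,H4,H2,H2] ; pick H2
  Q 42.51.96.1: descend 001010100011001101100000 ; hops seen [H1,H0,H2,H4] ; pick H4
  Q 237.64.0.0: descend 1110110101 ; hops seen [H1,H4] ; pick H4
  + 237.104.0.0/13 (H0) depth=13
  Q 42.32.0.48: descend 00101010001 ; hops seen [H1,H0] ; pick H0
  + 0.0.0.0/0 (H2) depth=0
  + 42.51.96.0/20 (H4) depth=20
  - 42.51.96.192/28 clear@28
  + 42.51.96.0/20 (H5) depth=20
  + 192.0.0.0/2 (H2) depth=2
  - 192.0.0.0/2 clear@2
  + 237.107.55.96/28 (H1) depth=28
  + 237.107.55.111/32 (H4) depth=32
  + 42.48.0.0/12 (H4) depth=12
  + 42.51.96.192/32 (H0) depth=32
  Q 42.51.96.1: descend 001010100011001101100000 ; hops seen [H2,H0,H4,H5,H4] ; pick H4
  - 42.32.0.0/11 clear@11

== LOOKUPS ==
["H1","H2","H1","H2","H4","H4","H0","H4"]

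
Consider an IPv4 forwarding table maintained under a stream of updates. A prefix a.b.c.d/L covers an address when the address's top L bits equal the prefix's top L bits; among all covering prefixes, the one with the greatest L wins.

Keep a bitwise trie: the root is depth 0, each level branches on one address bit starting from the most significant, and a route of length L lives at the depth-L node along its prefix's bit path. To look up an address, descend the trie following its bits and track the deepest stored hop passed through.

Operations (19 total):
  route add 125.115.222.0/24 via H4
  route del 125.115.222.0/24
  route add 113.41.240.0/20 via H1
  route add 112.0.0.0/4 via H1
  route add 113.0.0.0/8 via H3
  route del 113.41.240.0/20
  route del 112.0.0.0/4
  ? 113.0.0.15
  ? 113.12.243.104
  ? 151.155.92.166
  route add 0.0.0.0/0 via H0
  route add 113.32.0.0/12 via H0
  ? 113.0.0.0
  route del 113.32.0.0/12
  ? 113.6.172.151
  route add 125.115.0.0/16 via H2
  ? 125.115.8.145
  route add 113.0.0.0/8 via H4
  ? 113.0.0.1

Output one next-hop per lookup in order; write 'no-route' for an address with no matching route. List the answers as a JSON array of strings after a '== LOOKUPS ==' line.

Apply in order:
  + 125.115.222.0/24 (H4) depth=24
  del 125.115.222.0/24 (clear depth 24)
  + 113.41.240.0/20 (H1) depth=20
  + 112.0.0.0/4 (H1) depth=4
  + 113.0.0.0/8 (H3) depth=8
  del 113.41.240.0/20 (clear depth 20)
  del 112.0.0.0/4 (clear depth 4)
  lookup 113.0.0.15: bits 0111000100 walk d0:-→d1:-→d2:-→d3:-→d4:-→d5:-→d6:-→d7:-→d8:H3→d9:-→d10:- -> H3
  lookup 113.12.243.104: bits 0111000100 walk d0:-→d1:-→d2:-→d3:-→d4:-→d5:-→d6:-→d7:-→d8:H3→d9:-→d10:- -> H3
  lookup 151.155.92.166: bits ε walk d0:- -> no-route
  + 0.0.0.0/0 (H0) depth=0
  + 113.32.0.0/12 (H0) depth=12
  lookup 113.0.0.0: bits 0111000100 walk d0:H0→d1:-→d2:-→d3:-→d4:-→d5:-→d6:-→d7:-→d8:H3→d9:-→d10:- -> H3
  del 113.32.0.0/12 (clear depth 12)
  lookup 113.6.172.151: bits 0111000100 walk d0:H0→d1:-→d2:-→d3:-→d4:-→d5:-→d6:-→d7:-→d8:H3→d9:-→d10:- -> H3
  + 125.115.0.0/16 (H2) depth=16
  lookup 125.115.8.145: bits 0111110101110011 walk d0:H0→d1:-→d2:-→d3:-→d4:-→d5:-→d6:-→d7:-→d8:-→d9:-→d10:-→d11:-→d12:-→d13:-→d14:-→d15:-→d16:H2 -> H2
  + 113.0.0.0/8 (H4) depth=8
  lookup 113.0.0.1: bits 0111000100 walk d0:H0→d1:-→d2:-→d3:-→d4:-→d5:-→d6:-→d7:-→d8:H4→d9:-→d10:- -> H4

== LOOKUPS ==
["H3","H3","no-route","H3","H3","H2","H4"]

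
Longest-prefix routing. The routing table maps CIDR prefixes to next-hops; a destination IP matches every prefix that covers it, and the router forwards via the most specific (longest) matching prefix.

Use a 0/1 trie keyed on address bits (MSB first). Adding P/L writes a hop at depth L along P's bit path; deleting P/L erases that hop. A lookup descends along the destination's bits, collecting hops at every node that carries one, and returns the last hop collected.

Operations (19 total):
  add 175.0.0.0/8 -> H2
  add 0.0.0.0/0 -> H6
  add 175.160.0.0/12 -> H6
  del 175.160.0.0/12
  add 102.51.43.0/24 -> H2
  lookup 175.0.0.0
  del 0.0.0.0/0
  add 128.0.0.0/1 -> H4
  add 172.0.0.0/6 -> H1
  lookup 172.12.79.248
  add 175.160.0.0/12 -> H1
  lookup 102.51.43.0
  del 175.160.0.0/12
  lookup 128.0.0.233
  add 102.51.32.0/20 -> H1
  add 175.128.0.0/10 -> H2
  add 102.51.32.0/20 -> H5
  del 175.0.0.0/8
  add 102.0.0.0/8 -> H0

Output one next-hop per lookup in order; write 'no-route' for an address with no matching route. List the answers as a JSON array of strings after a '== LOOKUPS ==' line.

Trace:
  + 175.0.0.0/8 (H2) depth=8
  + 0.0.0.0/0 (H6) depth=0
  + 175.160.0.0/12 (H6) depth=12
  del 175.160.0.0/12 (clear depth 12)
  + 102.51.43.0/24 (H2) depth=24
  lookup 175.0.0.0: bits 10101111 walk d0:H6→d1:-→d2:-→d3:-→d4:-→d5:-→d6:-→d7:-→d8:H2 -> H2
  del 0.0.0.0/0 (clear depth 0)
  + 128.0.0.0/1 (H4) depth=1
  + 172.0.0.0/6 (H1) depth=6
  lookup 172.12.79.248: bits 101011 walk d0:-→d1:H4→d2:-→d3:-→d4:-→d5:-→d6:H1 -> H1
  + 175.160.0.0/12 (H1) depth=12
  lookup 102.51.43.0: bits 011001100011001100101011 walk d0:-→d1:-→d2:-→d3:-→d4:-→d5:-→d6:-→d7:-→d8:-→d9:-→d10:-→d11:-→d12:-→d13:-→d14:-→d15:-→d16:-→d17:-→d18:-→d19:-→d20:-→d21:-→d22:-→d23:-→d24:H2 -> H2
  del 175.160.0.0/12 (clear depth 12)
  lookup 128.0.0.233: bits 10 walk d0:-→d1:H4→d2:- -> H4
  + 102.51.32.0/20 (H1) depth=20
  + 175.128.0.0/10 (H2) depth=10
  + 102.51.32.0/20 (H5) depth=20
  del 175.0.0.0/8 (clear depth 8)
  + 102.0.0.0/8 (H0) depth=8

== LOOKUPS ==
["H2","H1","H2","H4"]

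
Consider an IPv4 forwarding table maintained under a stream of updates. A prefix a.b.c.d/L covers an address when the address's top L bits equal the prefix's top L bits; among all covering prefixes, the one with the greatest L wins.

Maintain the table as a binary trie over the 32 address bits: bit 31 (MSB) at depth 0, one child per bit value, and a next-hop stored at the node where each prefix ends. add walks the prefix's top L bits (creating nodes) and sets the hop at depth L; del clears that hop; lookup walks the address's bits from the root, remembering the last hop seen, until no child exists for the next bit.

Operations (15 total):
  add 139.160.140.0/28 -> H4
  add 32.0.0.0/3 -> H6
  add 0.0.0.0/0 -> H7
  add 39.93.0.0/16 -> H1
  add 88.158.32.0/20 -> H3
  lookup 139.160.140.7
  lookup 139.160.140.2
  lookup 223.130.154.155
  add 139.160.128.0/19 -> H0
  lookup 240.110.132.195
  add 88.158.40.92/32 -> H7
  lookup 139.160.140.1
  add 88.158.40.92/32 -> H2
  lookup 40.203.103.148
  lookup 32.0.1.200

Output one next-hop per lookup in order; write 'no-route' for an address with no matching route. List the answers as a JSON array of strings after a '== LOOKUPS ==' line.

Process each operation:
  + 139.160.140.0/28 (H4) depth=28
  + 32.0.0.0/3 (H6) depth=3
  + 0.0.0.0/0 (H7) depth=0
  + 39.93.0.0/16 (H1) depth=16
  + 88.158.32.0/20 (H3) depth=20
  Q 139.160.140.7: descend 1000101110100000100011000000 ; hops seen [H7,H4] ; pick H4
  Q 139.160.140.2: descend 1000101110100000100011000000 ; hops seen [H7,H4] ; pick H4
  Q 223.130.154.155: descend 1 ; hops seen [H7] ; pick H7
  + 139.160.128.0/19 (H0) depth=19
  Q 240.110.132.195: descend 1 ; hops seen [H7] ; pick H7
  + 88.158.40.92/32 (H7) depth=32
  Q 139.160.140.1: descend 1000101110100000100011000000 ; hops seen [H7,H0,H4] ; pick H4
  + 88.158.40.92/32 (H2) depth=32
  Q 40.203.103.148: descend 0010 ; hops seen [H7,H6] ; pick H6
  Q 32.0.1.200: descend 00100 ; hops seen [H7,H6] ; pick H6

== LOOKUPS ==
["H4","H4","H7","H7","H4","H6","H6"]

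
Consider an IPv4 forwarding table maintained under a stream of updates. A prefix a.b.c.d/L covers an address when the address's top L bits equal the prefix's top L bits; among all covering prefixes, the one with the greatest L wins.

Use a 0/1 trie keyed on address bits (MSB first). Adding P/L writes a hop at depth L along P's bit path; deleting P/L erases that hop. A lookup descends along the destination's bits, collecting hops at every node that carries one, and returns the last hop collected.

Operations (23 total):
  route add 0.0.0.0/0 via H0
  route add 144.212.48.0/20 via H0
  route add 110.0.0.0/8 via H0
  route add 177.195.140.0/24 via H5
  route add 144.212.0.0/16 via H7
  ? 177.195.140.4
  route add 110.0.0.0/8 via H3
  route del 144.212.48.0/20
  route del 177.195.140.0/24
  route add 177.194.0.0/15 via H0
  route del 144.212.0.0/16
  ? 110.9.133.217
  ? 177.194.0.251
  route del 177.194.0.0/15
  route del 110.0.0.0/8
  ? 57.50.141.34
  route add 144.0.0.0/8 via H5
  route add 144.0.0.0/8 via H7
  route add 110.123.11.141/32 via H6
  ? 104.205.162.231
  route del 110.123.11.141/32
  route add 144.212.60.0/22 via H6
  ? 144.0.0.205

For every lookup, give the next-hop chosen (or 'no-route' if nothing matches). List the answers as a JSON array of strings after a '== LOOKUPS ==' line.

Apply in order:
  + 0.0.0.0/0 (H0) depth=0
  + 144.212.48.0/20 (H0) depth=20
  + 110.0.0.0/8 (H0) depth=8
  + 177.195.140.0/24 (H5) depth=24
  + 144.212.0.0/16 (H7) depth=16
  ? 177.195.140.4  path d0:H0→d1:-→d2:-→d3:-→d4:-→d5:-→d6:-→d7:-→d8:-→d9:-→d10:-→d11:-→d12:-→d13:-→d14:-→d15:-→d16:-→d17:-→d18:-→d19:-→d20:-→d21:-→d22:-→d23:-→d24:H5  best=H5
  + 110.0.0.0/8 (H3) depth=8
  - 144.212.48.0/20 clear@20
  - 177.195.140.0/24 clear@24
  + 177.194.0.0/15 (H0) depth=15
  - 144.212.0.0/16 clear@16
  ? 110.9.133.217  path d0:H0→d1:-→d2:-→d3:-→d4:-→d5:-→d6:-→d7:-→d8:H3  best=H3
  ? 177.194.0.251  path d0:H0→d1:-→d2:-→d3:-→d4:-→d5:-→d6:-→d7:-→d8:-→d9:-→d10:-→d11:-→d12:-→d13:-→d14:-→d15:H0  best=H0
  - 177.194.0.0/15 clear@15
  - 110.0.0.0/8 clear@8
  ? 57.50.141.34  path d0:H0→d1:-  best=H0
  + 144.0.0.0/8 (H5) depth=8
  + 144.0.0.0/8 (H7) depth=8
  + 110.123.11.141/32 (H6) depth=32
  ? 104.205.162.231  path d0:H0→d1:-→d2:-→d3:-→d4:-→d5:-  best=H0
  - 110.123.11.141/32 clear@32
  + 144.212.60.0/22 (H6) depth=22
  ? 144.0.0.205  path d0:H0→d1:-→d2:-→d3:-→d4:-→d5:-→d6:-→d7:-→d8:H7  best=H7

== LOOKUPS ==
["H5","H3","H0","H0","H0","H7"]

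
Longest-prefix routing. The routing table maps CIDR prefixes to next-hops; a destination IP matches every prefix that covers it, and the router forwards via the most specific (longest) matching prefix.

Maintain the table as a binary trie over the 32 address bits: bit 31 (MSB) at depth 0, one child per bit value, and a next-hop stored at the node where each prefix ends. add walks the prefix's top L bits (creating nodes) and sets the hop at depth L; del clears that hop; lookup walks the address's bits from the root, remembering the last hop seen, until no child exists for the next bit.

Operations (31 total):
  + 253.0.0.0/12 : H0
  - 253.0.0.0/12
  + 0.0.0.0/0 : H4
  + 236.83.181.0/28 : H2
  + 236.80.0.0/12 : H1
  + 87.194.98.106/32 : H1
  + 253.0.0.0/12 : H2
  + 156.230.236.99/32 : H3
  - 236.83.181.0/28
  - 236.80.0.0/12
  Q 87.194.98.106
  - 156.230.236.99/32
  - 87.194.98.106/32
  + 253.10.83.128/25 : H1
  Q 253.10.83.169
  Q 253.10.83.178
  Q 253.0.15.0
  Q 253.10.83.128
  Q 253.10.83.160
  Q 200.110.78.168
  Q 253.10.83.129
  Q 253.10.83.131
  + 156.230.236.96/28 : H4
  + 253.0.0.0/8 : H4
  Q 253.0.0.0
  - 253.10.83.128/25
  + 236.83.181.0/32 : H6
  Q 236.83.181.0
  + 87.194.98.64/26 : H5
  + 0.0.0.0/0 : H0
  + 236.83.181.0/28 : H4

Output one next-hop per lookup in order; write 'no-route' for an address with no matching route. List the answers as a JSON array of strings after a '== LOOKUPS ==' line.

Process each operation:
  add 253.0.0.0/12 -> H0 at depth 12
  - 253.0.0.0/12 clear@12
  add 0.0.0.0/0 -> H4 at depth 0
  add 236.83.181.0/28 -> H2 at depth 28
  add 236.80.0.0/12 -> H1 at depth 12
  add 87.194.98.106/32 -> H1 at depth 32
  add 253.0.0.0/12 -> H2 at depth 12
  add 156.230.236.99/32 -> H3 at depth 32
  - 236.83.181.0/28 clear@28
  - 236.80.0.0/12 clear@12
  Q 87.194.98.106: descend 01010111110000100110001001101010 ; hops seen [H4,H1] ; pick H1
  - 156.230.236.99/32 clear@32
  - 87.194.98.106/32 clear@32
  add 253.10.83.128/25 -> H1 at depth 25
  Q 253.10.83.169: descend 1111110100001010010100111 ; hops seen [H4,H2,H1] ; pick H1
  Q 253.10.83.178: descend 1111110100001010010100111 ; hops seen [H4,H2,H1] ; pick H1
  Q 253.0.15.0: descend 111111010000 ; hops seen [H4,H2] ; pick H2
  Q 253.10.83.128: descend 1111110100001010010100111 ; hops seen [H4,H2,H1] ; pick H1
  Q 253.10.83.160: descend 1111110100001010010100111 ; hops seen [H4,H2,H1] ; pick H1
  Q 200.110.78.168: descend 11 ; hops seen [H4] ; pick H4
  Q 253.10.83.129: descend 1111110100001010010100111 ; hops seen [H4,H2,H1] ; pick H1
  Q 253.10.83.131: descend 1111110100001010010100111 ; hops seen [H4,H2,H1] ; pick H1
  add 156.230.236.96/28 -> H4 at depth 28
  add 253.0.0.0/8 -> H4 at depth 8
  Q 253.0.0.0: descend 111111010000 ; hops seen [H4,H4,H2] ; pick H2
  - 253.10.83.128/25 clear@25
  add 236.83.181.0/32 -> H6 at depth 32
  Q 236.83.181.0: descend 11101100010100111011010100000000 ; hops seen [H4,H6] ; pick H6
  add 87.194.98.64/26 -> H5 at depth 26
  add 0.0.0.0/0 -> H0 at depth 0
  add 236.83.181.0/28 -> H4 at depth 28

== LOOKUPS ==
["H1","H1","H1","H2","H1","H1","H4","H1","H1","H2","H6"]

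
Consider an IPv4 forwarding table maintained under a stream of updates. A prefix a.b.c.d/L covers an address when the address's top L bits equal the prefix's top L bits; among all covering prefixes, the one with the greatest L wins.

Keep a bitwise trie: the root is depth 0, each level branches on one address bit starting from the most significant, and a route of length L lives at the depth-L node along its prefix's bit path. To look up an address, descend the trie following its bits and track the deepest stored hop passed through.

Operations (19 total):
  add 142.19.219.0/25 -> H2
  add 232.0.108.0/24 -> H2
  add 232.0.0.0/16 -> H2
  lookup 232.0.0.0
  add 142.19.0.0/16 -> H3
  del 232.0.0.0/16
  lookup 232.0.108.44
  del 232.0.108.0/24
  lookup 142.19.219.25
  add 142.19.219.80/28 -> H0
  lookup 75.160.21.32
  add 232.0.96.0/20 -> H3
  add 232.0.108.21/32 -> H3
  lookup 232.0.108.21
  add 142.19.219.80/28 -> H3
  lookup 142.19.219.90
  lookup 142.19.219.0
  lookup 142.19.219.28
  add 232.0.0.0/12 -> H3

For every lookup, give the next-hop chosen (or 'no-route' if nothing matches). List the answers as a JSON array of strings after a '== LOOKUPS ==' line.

Apply in order:
  + 142.19.219.0/25 (H2) depth=25
  + 232.0.108.0/24 (H2) depth=24
  + 232.0.0.0/16 (H2) depth=16
  Q 232.0.0.0: descend 11101000000000000 ; hops seen [H2] ; pick H2
  + 142.19.0.0/16 (H3) depth=16
  - 232.0.0.0/16 clear@16
  Q 232.0.108.44: descend 111010000000000001101100 ; hops seen [H2] ; pick H2
  - 232.0.108.0/24 clear@24
  Q 142.19.219.25: descend 1000111000010011110110110 ; hops seen [H3,H2] ; pick H2
  + 142.19.219.80/28 (H0) depth=28
  Q 75.160.21.32: descend ε ; hops seen [∅] ; pick no-route
  + 232.0.96.0/20 (H3) depth=20
  + 232.0.108.21/32 (H3) depth=32
  Q 232.0.108.21: descend 11101000000000000110110000010101 ; hops seen [H3,H3] ; pick H3
  + 142.19.219.80/28 (H3) depth=28
  Q 142.19.219.90: descend 1000111000010011110110110101 ; hops seen [H3,H2,H3] ; pick H3
  Q 142.19.219.0: descend 1000111000010011110110110 ; hops seen [H3,H2] ; pick H2
  Q 142.19.219.28: descend 1000111000010011110110110 ; hops seen [H3,H2] ; pick H2
  + 232.0.0.0/12 (H3) depth=12

== LOOKUPS ==
["H2","H2","H2","no-route","H3","H3","H2","H2"]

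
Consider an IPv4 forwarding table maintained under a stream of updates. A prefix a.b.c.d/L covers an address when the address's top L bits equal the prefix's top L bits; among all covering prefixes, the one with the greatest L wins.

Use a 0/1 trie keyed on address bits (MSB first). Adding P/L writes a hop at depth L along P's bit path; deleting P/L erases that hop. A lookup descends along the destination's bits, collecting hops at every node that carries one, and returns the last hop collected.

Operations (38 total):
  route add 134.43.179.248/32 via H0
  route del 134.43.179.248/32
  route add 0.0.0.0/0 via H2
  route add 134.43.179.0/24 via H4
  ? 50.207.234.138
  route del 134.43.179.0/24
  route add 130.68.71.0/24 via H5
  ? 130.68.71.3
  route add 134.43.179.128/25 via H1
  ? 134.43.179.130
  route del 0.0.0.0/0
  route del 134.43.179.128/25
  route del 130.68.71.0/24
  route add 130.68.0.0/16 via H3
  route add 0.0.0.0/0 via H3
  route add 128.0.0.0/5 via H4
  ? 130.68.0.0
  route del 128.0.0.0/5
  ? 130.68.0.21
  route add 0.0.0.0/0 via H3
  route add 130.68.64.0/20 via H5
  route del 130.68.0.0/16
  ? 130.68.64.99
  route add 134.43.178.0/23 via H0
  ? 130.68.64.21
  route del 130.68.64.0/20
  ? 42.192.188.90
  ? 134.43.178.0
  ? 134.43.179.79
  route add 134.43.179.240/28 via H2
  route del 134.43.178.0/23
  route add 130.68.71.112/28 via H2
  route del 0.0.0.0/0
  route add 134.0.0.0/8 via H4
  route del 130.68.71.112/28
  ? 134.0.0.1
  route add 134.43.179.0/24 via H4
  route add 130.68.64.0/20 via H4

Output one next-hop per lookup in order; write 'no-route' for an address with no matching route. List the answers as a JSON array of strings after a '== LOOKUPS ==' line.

Apply in order:
  add 134.43.179.248/32 -> H0 at depth 32
  del 134.43.179.248/32 (clear depth 32)
  add 0.0.0.0/0 -> H2 at depth 0
  add 134.43.179.0/24 -> H4 at depth 24
  Q 50.207.234.138: descend ε ; hops seen [H2] ; pick H2
  del 134.43.179.0/24 (clear depth 24)
  add 130.68.71.0/24 -> H5 at depth 24
  Q 130.68.71.3: descend 100000100100010001000111 ; hops seen [H2,H5] ; pick H5
  add 134.43.179.128/25 -> H1 at depth 25
  Q 134.43.179.130: descend 1000011000101011101100111 ; hops seen [H2,H1] ; pick H1
  del 0.0.0.0/0 (clear depth 0)
  del 134.43.179.128/25 (clear depth 25)
  del 130.68.71.0/24 (clear depth 24)
  add 130.68.0.0/16 -> H3 at depth 16
  add 0.0.0.0/0 -> H3 at depth 0
  add 128.0.0.0/5 -> H4 at depth 5
  Q 130.68.0.0: descend 10000010010001000 ; hops seen [H3,H4,H3] ; pick H3
  del 128.0.0.0/5 (clear depth 5)
  Q 130.68.0.21: descend 10000010010001000 ; hops seen [H3,H3] ; pick H3
  add 0.0.0.0/0 -> H3 at depth 0
  add 130.68.64.0/20 -> H5 at depth 20
  del 130.68.0.0/16 (clear depth 16)
  Q 130.68.64.99: descend 100000100100010001000 ; hops seen [H3,H5] ; pick H5
  add 134.43.178.0/23 -> H0 at depth 23
  Q 130.68.64.21: descend 100000100100010001000 ; hops seen [H3,H5] ; pick H5
  del 130.68.64.0/20 (clear depth 20)
  Q 42.192.188.90: descend ε ; hops seen [H3] ; pick H3
  Q 134.43.178.0: descend 10000110001010111011001 ; hops seen [H3,H0] ; pick H0
  Q 134.43.179.79: descend 100001100010101110110011 ; hops seen [H3,H0] ; pick H0
  add 134.43.179.240/28 -> H2 at depth 28
  del 134.43.178.0/23 (clear depth 23)
  add 130.68.71.112/28 -> H2 at depth 28
  del 0.0.0.0/0 (clear depth 0)
  add 134.0.0.0/8 -> H4 at depth 8
  del 130.68.71.112/28 (clear depth 28)
  Q 134.0.0.1: descend 1000011000 ; hops seen [H4] ; pick H4
  add 134.43.179.0/24 -> H4 at depth 24
  add 130.68.64.0/20 -> H4 at depth 20

== LOOKUPS ==
["H2","H5","H1","H3","H3","H5","H5","H3","H0","H0","H4"]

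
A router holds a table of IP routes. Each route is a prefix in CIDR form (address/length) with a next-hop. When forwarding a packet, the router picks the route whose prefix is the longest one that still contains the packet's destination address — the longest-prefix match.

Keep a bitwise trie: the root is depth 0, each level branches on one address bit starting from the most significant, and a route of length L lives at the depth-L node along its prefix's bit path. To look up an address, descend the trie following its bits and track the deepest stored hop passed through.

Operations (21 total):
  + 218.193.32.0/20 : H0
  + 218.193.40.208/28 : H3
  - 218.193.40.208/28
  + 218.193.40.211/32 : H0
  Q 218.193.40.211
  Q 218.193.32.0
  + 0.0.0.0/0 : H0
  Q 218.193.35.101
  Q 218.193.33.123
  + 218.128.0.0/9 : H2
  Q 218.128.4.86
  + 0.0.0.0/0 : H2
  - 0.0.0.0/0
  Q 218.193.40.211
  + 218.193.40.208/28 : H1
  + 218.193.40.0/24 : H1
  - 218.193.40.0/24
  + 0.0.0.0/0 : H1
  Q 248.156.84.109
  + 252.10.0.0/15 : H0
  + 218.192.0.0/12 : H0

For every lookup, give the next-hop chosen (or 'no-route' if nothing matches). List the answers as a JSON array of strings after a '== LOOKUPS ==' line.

Trace:
  add 218.193.32.0/20 -> H0 at depth 20
  add 218.193.40.208/28 -> H3 at depth 28
  del 218.193.40.208/28 (clear depth 28)
  add 218.193.40.211/32 -> H0 at depth 32
  Q 218.193.40.211: descend 11011010110000010010100011010011 ; hops seen [H0,H0] ; pick H0
  Q 218.193.32.0: descend 11011010110000010010 ; hops seen [H0] ; pick H0
  add 0.0.0.0/0 -> H0 at depth 0
  Q 218.193.35.101: descend 11011010110000010010 ; hops seen [H0,H0] ; pick H0
  Q 218.193.33.123: descend 11011010110000010010 ; hops seen [H0,H0] ; pick H0
  add 218.128.0.0/9 -> H2 at depth 9
  Q 218.128.4.86: descend 110110101 ; hops seen [H0,H2] ; pick H2
  add 0.0.0.0/0 -> H2 at depth 0
  del 0.0.0.0/0 (clear depth 0)
  Q 218.193.40.211: descend 11011010110000010010100011010011 ; hops seen [H2,H0,H0] ; pick H0
  add 218.193.40.208/28 -> H1 at depth 28
  add 218.193.40.0/24 -> H1 at depth 24
  del 218.193.40.0/24 (clear depth 24)
  add 0.0.0.0/0 -> H1 at depth 0
  Q 248.156.84.109: descend 11 ; hops seen [H1] ; pick H1
  add 252.10.0.0/15 -> H0 at depth 15
  add 218.192.0.0/12 -> H0 at depth 12

== LOOKUPS ==
["H0","H0","H0","H0","H2","H0","H1"]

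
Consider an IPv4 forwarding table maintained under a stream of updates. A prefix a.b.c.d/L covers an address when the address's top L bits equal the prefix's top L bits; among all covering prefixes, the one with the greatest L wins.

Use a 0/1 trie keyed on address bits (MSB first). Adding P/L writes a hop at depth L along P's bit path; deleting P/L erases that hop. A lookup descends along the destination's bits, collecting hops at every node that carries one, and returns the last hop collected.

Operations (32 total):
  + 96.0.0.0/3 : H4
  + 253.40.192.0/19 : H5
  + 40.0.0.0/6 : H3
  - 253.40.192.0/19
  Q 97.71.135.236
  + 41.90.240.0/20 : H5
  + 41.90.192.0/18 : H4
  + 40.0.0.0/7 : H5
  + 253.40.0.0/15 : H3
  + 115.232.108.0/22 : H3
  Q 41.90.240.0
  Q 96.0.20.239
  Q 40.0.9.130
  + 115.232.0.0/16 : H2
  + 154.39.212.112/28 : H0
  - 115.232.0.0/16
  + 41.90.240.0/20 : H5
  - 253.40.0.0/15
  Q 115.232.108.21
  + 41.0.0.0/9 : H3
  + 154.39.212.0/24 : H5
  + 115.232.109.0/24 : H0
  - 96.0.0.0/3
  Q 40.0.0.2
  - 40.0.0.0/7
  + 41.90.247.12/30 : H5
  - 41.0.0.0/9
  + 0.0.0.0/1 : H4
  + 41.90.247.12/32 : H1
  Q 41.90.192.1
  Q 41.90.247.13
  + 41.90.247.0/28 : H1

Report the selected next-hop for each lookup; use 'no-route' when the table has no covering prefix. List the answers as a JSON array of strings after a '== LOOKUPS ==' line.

Apply in order:
  + 96.0.0.0/3 (H4) depth=3
  + 253.40.192.0/19 (H5) depth=19
  + 40.0.0.0/6 (H3) depth=6
  del 253.40.192.0/19 (clear depth 19)
  Q 97.71.135.236: descend 011 ; hops seen [H4] ; pick H4
  + 41.90.240.0/20 (H5) depth=20
  + 41.90.192.0/18 (H4) depth=18
  + 40.0.0.0/7 (H5) depth=7
  + 253.40.0.0/15 (H3) depth=15
  + 115.232.108.0/22 (H3) depth=22
  Q 41.90.240.0: descend 00101001010110101111 ; hops seen [H3,H5,H4,H5] ; pick H5
  Q 96.0.20.239: descend 011 ; hops seen [H4] ; pick H4
  Q 40.0.9.130: descend 0010100 ; hops seen [H3,H5] ; pick H5
  + 115.232.0.0/16 (H2) depth=16
  + 154.39.212.112/28 (H0) depth=28
  del 115.232.0.0/16 (clear depth 16)
  + 41.90.240.0/20 (H5) depth=20
  del 253.40.0.0/15 (clear depth 15)
  Q 115.232.108.21: descend 0111001111101000011011 ; hops seen [H4,H3] ; pick H3
  + 41.0.0.0/9 (H3) depth=9
  + 154.39.212.0/24 (H5) depth=24
  + 115.232.109.0/24 (H0) depth=24
  del 96.0.0.0/3 (clear depth 3)
  Q 40.0.0.2: descend 0010100 ; hops seen [H3,H5] ; pick H5
  del 40.0.0.0/7 (clear depth 7)
  + 41.90.247.12/30 (H5) depth=30
  del 41.0.0.0/9 (clear depth 9)
  + 0.0.0.0/1 (H4) depth=1
  + 41.90.247.12/32 (H1) depth=32
  Q 41.90.192.1: descend 001010010101101011 ; hops seen [H4,H3,H4] ; pick H4
  Q 41.90.247.13: descend 0010100101011010111101110000110 ; hops seen [H4,H3,H4,H5,H5] ; pick H5
  + 41.90.247.0/28 (H1) depth=28

== LOOKUPS ==
["H4","H5","H4","H5","H3","H5","H4","H5"]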